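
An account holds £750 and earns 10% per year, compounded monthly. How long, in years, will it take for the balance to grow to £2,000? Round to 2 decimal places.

(1 + 0.00833333)^(12t) = 2,000/750 = 2.6667.
12t·ln(1 + 0.00833333) = ln(2.6667); 12t = 0.98083/0.0082988 ≈ 118.1892.
t ≈ 9.8491 years.

9.85 years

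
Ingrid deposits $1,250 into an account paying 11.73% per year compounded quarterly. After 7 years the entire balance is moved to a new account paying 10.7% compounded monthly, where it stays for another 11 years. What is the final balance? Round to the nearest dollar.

$9,063

After 7 years at 11.73%: 1,250 × 2.246314634 ≈ 2,807.8933.
Then 11 years at 10.7%: 2,807.8933 × 3.227744279 ≈ 9,063.1615.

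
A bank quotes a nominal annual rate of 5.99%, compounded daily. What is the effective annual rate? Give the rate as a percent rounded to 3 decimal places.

6.173%

EAR = (1 + 5.99%/365)^365 − 1 = (1 + 0.00016411)^365 − 1.
(1 + 0.00016411)^365 ≈ 1.061725, so EAR ≈ 6.17252%.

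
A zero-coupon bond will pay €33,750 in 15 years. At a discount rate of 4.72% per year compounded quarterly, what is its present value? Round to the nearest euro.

€16,695

Periodic rate = 4.72%/4 = 0.0118; 60 periods.
P = 33,750/(1 + 0.0118)^60 ≈ 33,750/2.0215314597 ≈ 16,695.2633.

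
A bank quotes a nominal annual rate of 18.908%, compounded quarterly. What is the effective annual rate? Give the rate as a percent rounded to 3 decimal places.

EAR = (1 + 18.908%/4)^4 − 1 = (1 + 0.04727)^4 − 1.
(1 + 0.04727)^4 ≈ 1.202914, so EAR ≈ 20.29142%.

20.291%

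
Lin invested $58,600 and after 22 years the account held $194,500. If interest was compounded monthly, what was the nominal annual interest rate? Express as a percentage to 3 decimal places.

(1 + r/12)^264 = 194,500/58,600 = 3.31911.
1 + r/12 = 3.31911^(1/264) ≈ 1.004555, so r/12 ≈ 0.00455465.
r ≈ 12·0.00455465 = 5.46558%.

5.466%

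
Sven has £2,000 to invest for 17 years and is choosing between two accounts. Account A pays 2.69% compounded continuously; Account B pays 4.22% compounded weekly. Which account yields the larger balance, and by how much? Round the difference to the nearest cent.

A: e^(0.0269·17) = e^0.4573 ≈ 1.579802754, so 2,000 × 1.579802754 ≈ 3,159.6055.
B: (1 + 0.0422/52)^884 ≈ 2.048502541, so 2,000 × 2.048502541 ≈ 4,097.0051.
Difference ≈ 937.3996 in favor of B.

Account B, by £937.40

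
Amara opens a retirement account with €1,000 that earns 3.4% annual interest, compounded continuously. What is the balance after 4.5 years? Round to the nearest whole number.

€1,165

A = P·e^(rt) = 1,000·e^(0.034·4.5) = 1,000·e^0.153.
e^0.153 ≈ 1.165324979, so A ≈ 1,165.3250.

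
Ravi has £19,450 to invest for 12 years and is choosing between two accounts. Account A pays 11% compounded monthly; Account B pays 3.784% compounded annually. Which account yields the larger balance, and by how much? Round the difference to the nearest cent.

A: (1 + 0.11/12)^144 ≈ 3.7209786807, so 19,450 × 3.7209786807 ≈ 72,373.0353.
B: (1 + 0.03784)^12 ≈ 1.5615822395, so 19,450 × 1.5615822395 ≈ 30,372.7746.
Difference ≈ 42,000.2608 in favor of A.

Account A, by £42,000.26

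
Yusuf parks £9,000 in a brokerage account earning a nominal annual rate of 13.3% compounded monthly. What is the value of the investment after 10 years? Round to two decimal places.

Growth factor = (1 + 0.133/12)^120 ≈ 3.7534806912.
A ≈ 9,000 × 3.7534806912 ≈ 33,781.3262.

£33,781.33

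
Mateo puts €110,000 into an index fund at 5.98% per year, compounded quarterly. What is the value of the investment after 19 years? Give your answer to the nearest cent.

€339,770.70

Growth factor = (1 + 0.01495)^76 ≈ 3.0888245529.
A ≈ 110,000 × 3.0888245529 ≈ 339,770.7008.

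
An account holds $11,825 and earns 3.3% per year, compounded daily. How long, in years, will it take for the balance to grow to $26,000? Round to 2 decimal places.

23.88 years

We need (1 + 0.000090411)^(365t) = 2.1987, so 365t = ln 2.1987 / ln 1.00009 ≈ 8714.8309.
t ≈ 8714.8309/365 = 23.8762 years.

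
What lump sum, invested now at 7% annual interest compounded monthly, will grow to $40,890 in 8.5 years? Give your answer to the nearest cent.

Growth factor = (1 + 0.07/12)^102 ≈ 1.8098994709.
P = 40,890/1.8098994709 ≈ 22,592.4150.

$22,592.42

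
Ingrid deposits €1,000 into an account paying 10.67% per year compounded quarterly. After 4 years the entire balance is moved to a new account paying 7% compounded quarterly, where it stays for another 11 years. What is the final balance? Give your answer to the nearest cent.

€3,269.21

After 4 years at 10.67%: 1,000 × 1.523799372 ≈ 1,523.7994.
Then 11 years at 7%: 1,523.7994 × 2.145430189 ≈ 3,269.2052.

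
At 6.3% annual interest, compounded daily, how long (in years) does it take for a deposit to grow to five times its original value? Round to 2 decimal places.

(1 + 0.000172603)^(365t) = 5.
365t = ln 5 / ln(1 + 0.000172603) ≈ 1.6094/0.000172588 ≈ 9325.3259.
t ≈ 25.5488.

25.55 years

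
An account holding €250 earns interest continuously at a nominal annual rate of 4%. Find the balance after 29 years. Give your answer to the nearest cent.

€797.48

A = P·e^(rt) = 250·e^(0.04·29) = 250·e^1.16.
e^1.16 ≈ 3.18993328, so A ≈ 797.4833.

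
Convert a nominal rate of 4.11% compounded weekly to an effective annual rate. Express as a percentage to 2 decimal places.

One year is 52 periods at 0.000790385 each: (1 + 0.000790385)^52 ≈ 1.041939.
EAR = 1.041939 − 1 ≈ 4.19394%.

4.19%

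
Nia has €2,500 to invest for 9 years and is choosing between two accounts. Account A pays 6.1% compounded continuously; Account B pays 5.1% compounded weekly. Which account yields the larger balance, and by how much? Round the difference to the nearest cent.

Account A growth factor: e^(0.061·9) = e^0.549 ≈ 1.731520631; balance ≈ 4,328.8016.
Account B growth factor: (1 + 0.051/52)^468 ≈ 1.582134778; balance ≈ 3,955.3369.
Account A is larger by 373.4646.

Account A, by €373.46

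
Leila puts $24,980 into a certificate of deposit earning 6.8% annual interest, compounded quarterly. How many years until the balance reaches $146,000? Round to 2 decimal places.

(1 + 0.017)^(4t) = 146,000/24,980 = 5.8447.
4t·ln(1 + 0.017) = ln(5.8447); 4t = 1.7655/0.0168571 ≈ 104.7351.
t ≈ 26.1838 years.

26.18 years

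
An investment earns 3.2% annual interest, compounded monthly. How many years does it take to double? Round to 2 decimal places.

21.69 years

(1 + 0.00266667)^(12t) = 2.
12t = ln 2 / ln(1 + 0.00266667) ≈ 0.69315/0.00266312 ≈ 260.2766.
t ≈ 21.6897.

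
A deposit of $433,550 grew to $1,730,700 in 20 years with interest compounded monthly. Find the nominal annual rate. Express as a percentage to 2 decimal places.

(1 + r/12)^240 = 1,730,700/433,550 = 3.99193.
1 + r/12 = 3.99193^(1/240) ≈ 1.005784, so r/12 ≈ 0.00578447.
r ≈ 12·0.00578447 = 6.94137%.

6.94%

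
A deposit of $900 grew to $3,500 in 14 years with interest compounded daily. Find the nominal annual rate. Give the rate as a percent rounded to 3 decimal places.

The 5110-period growth factor is 3,500/900 = 3.88889.
r/365 = 3.88889^(1/5110) − 1 ≈ 0.000265813, so r ≈ 365·0.000265813 = 9.70217%.

9.702%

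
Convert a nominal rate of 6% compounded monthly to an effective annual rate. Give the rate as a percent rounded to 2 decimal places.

One year is 12 periods at 0.005 each: (1 + 0.005)^12 ≈ 1.061678.
EAR = 1.061678 − 1 ≈ 6.16778%.

6.17%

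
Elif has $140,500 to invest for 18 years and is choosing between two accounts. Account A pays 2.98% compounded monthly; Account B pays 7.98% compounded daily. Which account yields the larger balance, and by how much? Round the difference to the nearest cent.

A: (1 + 0.0298/12)^216 ≈ 1.70870379866, so 140,500 × 1.70870379866 ≈ 240,072.8837.
B: (1 + 0.0798/365)^6570 ≈ 4.20486842463, so 140,500 × 4.20486842463 ≈ 590,784.0137.
Difference ≈ 350,711.1299 in favor of B.

Account B, by $350,711.13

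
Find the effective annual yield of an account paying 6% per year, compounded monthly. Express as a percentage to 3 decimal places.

6.168%

EAR = (1 + 6%/12)^12 − 1 = (1 + 0.005)^12 − 1.
(1 + 0.005)^12 ≈ 1.061678, so EAR ≈ 6.16778%.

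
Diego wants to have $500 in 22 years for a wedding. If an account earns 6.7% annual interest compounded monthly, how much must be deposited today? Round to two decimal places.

$114.97

Periodic rate = 6.7%/12 = 0.00558333; 264 periods.
P = 500/(1 + 0.067/12)^264 ≈ 500/4.3488017 ≈ 114.9742.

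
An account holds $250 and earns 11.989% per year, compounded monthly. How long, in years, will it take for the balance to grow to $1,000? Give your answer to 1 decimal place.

(1 + 0.00999083)^(12t) = 1,000/250 = 4.
12t·ln(1 + 0.00999083) = ln(4); 12t = 1.3863/0.00994125 ≈ 139.4486.
t ≈ 11.6207 years.

11.6 years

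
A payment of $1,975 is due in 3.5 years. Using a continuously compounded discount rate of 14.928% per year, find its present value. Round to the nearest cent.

P = A·e^(−rt) = 1,975·e^(−0.52248).
e^(−0.52248) ≈ 0.5930479638, so P ≈ 1,171.2697.

$1,171.27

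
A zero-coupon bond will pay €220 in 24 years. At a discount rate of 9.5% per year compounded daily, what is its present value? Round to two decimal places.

Growth factor = (1 + 0.095/365)^8760 ≈ 9.77378048.
P = 220/9.77378048 ≈ 22.5092.

€22.51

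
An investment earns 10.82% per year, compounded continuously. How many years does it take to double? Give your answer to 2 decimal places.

6.41 years

e^(0.1082t) = 2, so 0.1082t = ln 2 ≈ 0.69315.
t ≈ 0.69315/0.1082 ≈ 6.4062.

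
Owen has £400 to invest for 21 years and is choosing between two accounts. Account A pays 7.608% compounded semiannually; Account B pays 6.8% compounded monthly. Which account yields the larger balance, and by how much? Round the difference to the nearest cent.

A: (1 + 0.03804)^42 ≈ 4.797243227, so 400 × 4.797243227 ≈ 1,918.8973.
B: (1 + 0.068/12)^252 ≈ 4.153574215, so 400 × 4.153574215 ≈ 1,661.4297.
Difference ≈ 257.4676 in favor of A.

Account A, by £257.47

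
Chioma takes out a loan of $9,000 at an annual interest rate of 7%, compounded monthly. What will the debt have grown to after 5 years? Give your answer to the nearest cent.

Periodic rate = 7%/12 = 0.00583333; periods = 12·5 = 60.
A = 9,000·(1 + 0.07/12)^60 ≈ 9,000·1.4176252596 ≈ 12,758.6273.

$12,758.63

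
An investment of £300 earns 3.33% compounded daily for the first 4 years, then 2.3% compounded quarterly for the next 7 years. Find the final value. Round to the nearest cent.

Phase 1: 300·(1 + 0.0333/365)^1460 ≈ 342.7415.
Phase 2: 342.7415·(1 + 0.00575)^28 ≈ 402.4276.

£402.43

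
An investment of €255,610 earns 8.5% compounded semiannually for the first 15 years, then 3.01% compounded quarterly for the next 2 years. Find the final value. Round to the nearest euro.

After 15 years at 8.5%: 255,610 × 3.48563501269 ≈ 890,963.1656.
Then 2 years at 3.01%: 890,963.1656 × 1.06180960535 ≈ 946,033.2472.

€946,033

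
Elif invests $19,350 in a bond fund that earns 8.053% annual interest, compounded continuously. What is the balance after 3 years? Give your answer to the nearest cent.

$24,637.81

A = P·e^(rt) = 19,350·e^(0.08053·3) = 19,350·e^0.24159.
e^0.24159 ≈ 1.2732720442, so A ≈ 24,637.8141.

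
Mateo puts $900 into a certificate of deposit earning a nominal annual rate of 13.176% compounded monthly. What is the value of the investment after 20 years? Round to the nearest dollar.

Growth factor = (1 + 0.01098)^240 ≈ 13.747236028.
A ≈ 900 × 13.747236028 ≈ 12,372.5124.

$12,373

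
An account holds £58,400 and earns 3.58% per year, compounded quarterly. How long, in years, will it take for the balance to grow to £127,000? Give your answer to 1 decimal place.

21.8 years

(1 + 0.00895)^(4t) = 127,000/58,400 = 2.1747.
4t·ln(1 + 0.00895) = ln(2.1747); 4t = 0.77687/0.00891019 ≈ 87.1891.
t ≈ 21.7973 years.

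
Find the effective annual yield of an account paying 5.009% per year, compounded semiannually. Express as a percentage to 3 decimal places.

5.072%

EAR = (1 + 5.009%/2)^2 − 1 = (1 + 0.025045)^2 − 1.
(1 + 0.025045)^2 ≈ 1.050717, so EAR ≈ 5.07173%.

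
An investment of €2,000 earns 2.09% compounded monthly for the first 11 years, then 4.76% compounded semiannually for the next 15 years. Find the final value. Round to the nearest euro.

€5,096

After 11 years at 2.09%: 2,000 × 1.258222521 ≈ 2,516.4450.
Then 15 years at 4.76%: 2,516.4450 × 2.02513396 ≈ 5,096.1383.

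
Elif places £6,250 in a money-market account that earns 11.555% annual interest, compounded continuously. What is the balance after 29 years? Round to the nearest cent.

A = P·e^(rt) = 6,250·e^(0.11555·29) = 6,250·e^3.35095.
e^3.35095 ≈ 28.5298241067, so A ≈ 178,311.4007.

£178,311.40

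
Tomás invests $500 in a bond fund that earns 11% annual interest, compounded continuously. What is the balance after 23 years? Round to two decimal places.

$6,276.75

A = P·e^(rt) = 500·e^(0.11·23) = 500·e^2.53.
e^2.53 ≈ 12.55350614, so A ≈ 6,276.7531.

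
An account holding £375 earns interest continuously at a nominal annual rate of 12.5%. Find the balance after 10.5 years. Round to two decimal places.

A = P·e^(rt) = 375·e^(0.125·10.5) = 375·e^1.3125.
e^1.3125 ≈ 3.715450738, so A ≈ 1,393.2940.

£1,393.29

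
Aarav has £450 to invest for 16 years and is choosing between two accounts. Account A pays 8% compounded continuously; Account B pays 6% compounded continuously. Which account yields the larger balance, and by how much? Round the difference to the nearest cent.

Account A growth factor: e^(0.08·16) = e^1.28 ≈ 3.596639726; balance ≈ 1,618.4879.
Account B growth factor: e^(0.06·16) = e^0.96 ≈ 2.611696473; balance ≈ 1,175.2634.
Account A is larger by 443.2245.

Account A, by £443.22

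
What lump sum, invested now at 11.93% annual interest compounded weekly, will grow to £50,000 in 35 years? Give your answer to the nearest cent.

£772.06

Periodic rate = 11.93%/52 = 0.00229423; 1820 periods.
P = 50,000/(1 + 0.1193/52)^1820 ≈ 50,000/64.761904246 ≈ 772.0588.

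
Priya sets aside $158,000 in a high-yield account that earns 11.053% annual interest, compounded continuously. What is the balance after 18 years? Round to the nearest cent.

A = P·e^(rt) = 158,000·e^(0.11053·18) = 158,000·e^1.98954.
e^1.98954 ≈ 7.312169390644, so A ≈ 1,155,322.7637.

$1,155,322.76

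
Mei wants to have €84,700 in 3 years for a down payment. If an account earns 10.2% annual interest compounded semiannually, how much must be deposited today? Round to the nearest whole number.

€62,844

Periodic rate = 10.2%/2 = 0.051; 6 periods.
P = 84,700/(1 + 0.051)^6 ≈ 84,700/1.3477715858 ≈ 62,844.4767.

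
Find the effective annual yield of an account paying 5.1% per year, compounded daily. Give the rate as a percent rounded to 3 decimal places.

5.232%

One year is 365 periods at 0.000139726 each: (1 + 0.000139726)^365 ≈ 1.052319.
EAR = 1.052319 − 1 ≈ 5.23191%.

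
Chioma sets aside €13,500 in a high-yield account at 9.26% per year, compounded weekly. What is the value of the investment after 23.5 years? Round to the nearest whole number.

Growth factor = (1 + 0.0926/52)^1222 ≈ 8.79483600134.
A ≈ 13,500 × 8.79483600134 ≈ 118,730.2860.

€118,730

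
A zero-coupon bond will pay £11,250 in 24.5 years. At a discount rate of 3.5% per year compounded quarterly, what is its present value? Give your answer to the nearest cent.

Growth factor = (1 + 0.00875)^98 ≈ 2.3484843884.
P = 11,250/2.3484843884 ≈ 4,790.3235.

£4,790.32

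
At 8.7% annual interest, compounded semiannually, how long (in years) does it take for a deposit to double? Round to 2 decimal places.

(1 + 0.0435)^(2t) = 2.
2t = ln 2 / ln(1 + 0.0435) ≈ 0.69315/0.0425804 ≈ 16.2785.
t ≈ 8.1393.

8.14 years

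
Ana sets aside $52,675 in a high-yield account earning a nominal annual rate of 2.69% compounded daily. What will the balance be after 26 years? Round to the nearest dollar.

$106,008

Growth factor = (1 + 0.0269/365)^9490 ≈ 2.01249295333.
A ≈ 52,675 × 2.01249295333 ≈ 106,008.0663.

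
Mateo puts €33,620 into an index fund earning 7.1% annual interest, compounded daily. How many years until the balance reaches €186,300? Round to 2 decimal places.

(1 + 0.000194521)^(365t) = 186,300/33,620 = 5.5413.
365t·ln(1 + 0.000194521) = ln(5.5413); 365t = 1.7122/0.000194502 ≈ 8803.2020.
t ≈ 24.1184 years.

24.12 years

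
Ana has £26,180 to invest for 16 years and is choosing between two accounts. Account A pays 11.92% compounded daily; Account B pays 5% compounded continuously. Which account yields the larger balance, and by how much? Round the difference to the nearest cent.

Account A, by £117,981.98

Account A growth factor: (1 + 0.1192/365)^5840 ≈ 6.73211019842; balance ≈ 176,246.6450.
Account B growth factor: e^(0.05·16) = e^0.8 ≈ 2.2255409285; balance ≈ 58,264.6615.
Account A is larger by 117,981.9835.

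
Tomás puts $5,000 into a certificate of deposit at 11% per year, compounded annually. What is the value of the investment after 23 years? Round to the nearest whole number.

$55,131

Annual rate = 11% = 0.11; years = 23.
A = 5,000·(1 + 0.11)^23 ≈ 5,000·11.026267188 ≈ 55,131.3359.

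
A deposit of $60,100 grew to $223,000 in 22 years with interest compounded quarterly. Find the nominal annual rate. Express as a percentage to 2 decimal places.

6.00%

The 88-period growth factor is 223,000/60,100 = 3.71048.
r/4 = 3.71048^(1/88) − 1 ≈ 0.0150111, so r ≈ 4·0.0150111 = 6.00445%.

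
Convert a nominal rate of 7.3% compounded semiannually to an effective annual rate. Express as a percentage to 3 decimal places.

7.433%

EAR = (1 + 7.3%/2)^2 − 1 = (1 + 0.0365)^2 − 1.
(1 + 0.0365)^2 ≈ 1.074332, so EAR ≈ 7.43322%.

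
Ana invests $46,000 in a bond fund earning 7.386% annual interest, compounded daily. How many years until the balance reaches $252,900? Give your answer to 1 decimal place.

23.1 years

(1 + 0.000202356)^(365t) = 252,900/46,000 = 5.4978.
365t·ln(1 + 0.000202356) = ln(5.4978); 365t = 1.7044/0.000202336 ≈ 8423.3915.
t ≈ 23.0778 years.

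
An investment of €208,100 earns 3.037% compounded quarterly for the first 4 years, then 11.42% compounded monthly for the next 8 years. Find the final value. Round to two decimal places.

Phase 1: 208,100·(1 + 0.0075925)^16 ≈ 234,871.8124.
Phase 2: 234,871.8124·(1 + 0.1142/12)^96 ≈ 583,077.4693.

€583,077.47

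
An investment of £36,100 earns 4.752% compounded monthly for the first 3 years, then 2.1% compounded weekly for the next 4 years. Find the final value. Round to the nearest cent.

£45,265.92

After 3 years at 4.752%: 36,100 × 1.1528976561 ≈ 41,619.6054.
Then 4 years at 2.1%: 41,619.6054 × 1.0876104511 ≈ 45,265.9178.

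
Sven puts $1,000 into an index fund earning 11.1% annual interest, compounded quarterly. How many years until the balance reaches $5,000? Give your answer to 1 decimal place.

We need (1 + 0.02775)^(4t) = 5, so 4t = ln 5 / ln 1.02775 ≈ 58.7988.
t ≈ 58.7988/4 = 14.6997 years.

14.7 years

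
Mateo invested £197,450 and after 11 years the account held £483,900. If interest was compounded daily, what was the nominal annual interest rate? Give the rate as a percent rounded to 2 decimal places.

The 4015-period growth factor is 483,900/197,450 = 2.45075.
r/365 = 2.45075^(1/4015) − 1 ≈ 0.000223286, so r ≈ 365·0.000223286 = 8.14994%.

8.15%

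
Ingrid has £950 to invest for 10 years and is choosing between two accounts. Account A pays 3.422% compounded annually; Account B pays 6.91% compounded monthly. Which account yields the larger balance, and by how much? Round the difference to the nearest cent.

Account B, by £562.17

A: (1 + 0.03422)^10 ≈ 1.400004141, so 950 × 1.400004141 ≈ 1,330.0039.
B: (1 + 0.0691/12)^120 ≈ 1.991758866, so 950 × 1.991758866 ≈ 1,892.1709.
Difference ≈ 562.1670 in favor of B.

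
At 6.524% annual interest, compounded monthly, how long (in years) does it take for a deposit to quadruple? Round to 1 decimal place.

21.3 years

(1 + 0.00543667)^(12t) = 4.
12t = ln 4 / ln(1 + 0.00543667) ≈ 1.3863/0.00542194 ≈ 255.6823.
t ≈ 21.3069.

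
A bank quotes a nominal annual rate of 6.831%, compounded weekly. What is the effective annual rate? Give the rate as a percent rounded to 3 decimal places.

7.065%

One year is 52 periods at 0.00131365 each: (1 + 0.00131365)^52 ≈ 1.070649.
EAR = 1.070649 − 1 ≈ 7.06492%.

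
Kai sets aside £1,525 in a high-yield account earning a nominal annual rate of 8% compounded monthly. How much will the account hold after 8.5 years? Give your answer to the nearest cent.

£3,003.38

Periodic rate = 8%/12 = 0.00666667; periods = 12·8.5 = 102.
A = 1,525·(1 + 0.08/12)^102 ≈ 1,525·1.969428418 ≈ 3,003.3783.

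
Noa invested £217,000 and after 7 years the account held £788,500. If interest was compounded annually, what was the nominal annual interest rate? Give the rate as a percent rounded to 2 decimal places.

20.24%

The 7-period growth factor is 788,500/217,000 = 3.63364.
r = 3.63364^(1/7) − 1 ≈ 0.2024, i.e. 20.23997%.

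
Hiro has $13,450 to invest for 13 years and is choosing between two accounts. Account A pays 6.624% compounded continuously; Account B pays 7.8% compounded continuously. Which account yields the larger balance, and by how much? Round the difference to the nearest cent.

Account B, by $5,256.21

Account A growth factor: e^(0.06624·13) = e^0.86112 ≈ 2.3658089164; balance ≈ 31,820.1299.
Account B growth factor: e^(0.078·13) = e^1.014 ≈ 2.7566054132; balance ≈ 37,076.3428.
Account B is larger by 5,256.2129.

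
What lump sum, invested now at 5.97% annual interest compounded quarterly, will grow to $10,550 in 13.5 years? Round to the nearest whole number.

Growth factor = (1 + 0.014925)^54 ≈ 2.22552931.
P = 10,550/2.22552931 ≈ 4,740.4453.

$4,740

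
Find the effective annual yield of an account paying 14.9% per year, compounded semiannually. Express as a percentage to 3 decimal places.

EAR = (1 + 14.9%/2)^2 − 1 = (1 + 0.0745)^2 − 1.
(1 + 0.0745)^2 ≈ 1.15455, so EAR ≈ 15.45502%.

15.455%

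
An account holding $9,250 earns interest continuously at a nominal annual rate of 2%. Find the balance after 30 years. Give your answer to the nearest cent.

$16,854.60

A = P·e^(rt) = 9,250·e^(0.02·30) = 9,250·e^0.6.
e^0.6 ≈ 1.8221188004, so A ≈ 16,854.5989.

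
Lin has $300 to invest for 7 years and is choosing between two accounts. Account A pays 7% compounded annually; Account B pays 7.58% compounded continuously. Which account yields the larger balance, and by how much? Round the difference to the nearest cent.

Account A growth factor: (1 + 0.07)^7 ≈ 1.60578148; balance ≈ 481.7344.
Account B growth factor: e^(0.0758·7) = e^0.5306 ≈ 1.69995197; balance ≈ 509.9856.
Account B is larger by 28.2511.

Account B, by $28.25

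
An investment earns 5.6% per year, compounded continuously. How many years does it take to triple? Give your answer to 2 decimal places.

e^(0.056t) = 3, so 0.056t = ln 3 ≈ 1.0986.
t ≈ 1.0986/0.056 ≈ 19.6181.

19.62 years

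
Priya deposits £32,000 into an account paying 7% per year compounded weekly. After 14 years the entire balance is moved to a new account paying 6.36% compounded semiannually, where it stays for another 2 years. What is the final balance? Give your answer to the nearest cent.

£96,572.72

After 14 years at 7%: 32,000 × 2.6627008797 ≈ 85,206.4282.
Then 2 years at 6.36%: 85,206.4282 × 1.1333970923 ≈ 96,572.7179.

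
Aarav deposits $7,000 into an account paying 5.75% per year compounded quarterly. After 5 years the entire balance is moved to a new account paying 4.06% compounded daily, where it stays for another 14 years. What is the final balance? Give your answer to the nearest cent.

$16,440.24

Phase 1: 7,000·(1 + 0.014375)^20 ≈ 9,312.5536.
Phase 2: 9,312.5536·(1 + 0.0406/365)^5110 ≈ 16,440.2357.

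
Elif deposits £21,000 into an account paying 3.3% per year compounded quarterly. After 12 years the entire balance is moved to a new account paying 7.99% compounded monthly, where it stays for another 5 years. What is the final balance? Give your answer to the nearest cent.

£46,389.53

After 12 years at 3.3%: 21,000 × 1.4834573771 ≈ 31,152.6049.
Then 5 years at 7.99%: 31,152.6049 × 1.4891058994 ≈ 46,389.5278.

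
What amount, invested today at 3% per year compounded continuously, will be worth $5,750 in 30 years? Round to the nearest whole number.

P = A·e^(−rt) = 5,750·e^(−0.9).
e^(−0.9) ≈ 0.4065696597, so P ≈ 2,337.7755.

$2,338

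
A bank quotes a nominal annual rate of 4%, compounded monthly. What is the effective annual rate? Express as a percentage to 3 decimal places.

EAR = (1 + 4%/12)^12 − 1 = (1 + 0.00333333)^12 − 1.
(1 + 0.00333333)^12 ≈ 1.040742, so EAR ≈ 4.07415%.

4.074%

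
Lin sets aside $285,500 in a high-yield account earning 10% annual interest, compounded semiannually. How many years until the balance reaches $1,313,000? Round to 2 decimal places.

(1 + 0.05)^(2t) = 1,313,000/285,500 = 4.5989.
2t·ln(1 + 0.05) = ln(4.5989); 2t = 1.5258/0.0487902 ≈ 31.2733.
t ≈ 15.6366 years.

15.64 years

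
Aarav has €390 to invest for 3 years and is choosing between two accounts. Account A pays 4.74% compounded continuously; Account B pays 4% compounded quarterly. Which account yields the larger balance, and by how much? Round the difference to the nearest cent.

Account A growth factor: e^(0.0474·3) = e^0.1422 ≈ 1.15280719; balance ≈ 449.5948.
Account B growth factor: (1 + 0.01)^12 ≈ 1.12682503; balance ≈ 439.4618.
Account A is larger by 10.1330.

Account A, by €10.13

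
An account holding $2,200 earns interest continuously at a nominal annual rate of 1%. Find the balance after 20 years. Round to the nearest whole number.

A = P·e^(rt) = 2,200·e^(0.01·20) = 2,200·e^0.2.
e^0.2 ≈ 1.221402758, so A ≈ 2,687.0861.

$2,687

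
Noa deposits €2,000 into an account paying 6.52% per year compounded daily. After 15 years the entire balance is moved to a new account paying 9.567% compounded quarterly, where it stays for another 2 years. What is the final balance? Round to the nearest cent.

€6,424.68

Phase 1: 2,000·(1 + 0.0652/365)^5475 ≈ 5,317.8008.
Phase 2: 5,317.8008·(1 + 0.0239175)^8 ≈ 6,424.6843.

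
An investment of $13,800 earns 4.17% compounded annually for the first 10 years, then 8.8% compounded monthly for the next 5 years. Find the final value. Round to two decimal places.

After 10 years at 4.17%: 13,800 × 1.5046193462 ≈ 20,763.7470.
Then 5 years at 8.8%: 20,763.7470 × 1.5502163641 ≈ 32,188.3003.

$32,188.30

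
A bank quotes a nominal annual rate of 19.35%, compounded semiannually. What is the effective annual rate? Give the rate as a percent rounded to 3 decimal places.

EAR = (1 + 19.35%/2)^2 − 1 = (1 + 0.09675)^2 − 1.
(1 + 0.09675)^2 ≈ 1.202861, so EAR ≈ 20.28606%.

20.286%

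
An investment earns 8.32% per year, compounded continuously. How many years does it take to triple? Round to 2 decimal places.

13.20 years

e^(0.0832t) = 3, so 0.0832t = ln 3 ≈ 1.0986.
t ≈ 1.0986/0.0832 ≈ 13.2045.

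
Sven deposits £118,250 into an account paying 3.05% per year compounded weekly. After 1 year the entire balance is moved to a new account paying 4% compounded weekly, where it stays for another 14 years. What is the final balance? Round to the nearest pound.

Phase 1: 118,250·(1 + 0.0305/52)^52 ≈ 121,911.0995.
Phase 2: 121,911.0995·(1 + 0.04/52)^728 ≈ 213,380.4690.

£213,380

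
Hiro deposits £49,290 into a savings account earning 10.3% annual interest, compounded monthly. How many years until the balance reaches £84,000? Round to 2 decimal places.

We need (1 + 0.00858333)^(12t) = 1.7042, so 12t = ln 1.7042 / ln 1.008583 ≈ 62.3744.
t ≈ 62.3744/12 = 5.1979 years.

5.20 years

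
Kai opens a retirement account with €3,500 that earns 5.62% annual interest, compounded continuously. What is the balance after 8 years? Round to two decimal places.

A = P·e^(rt) = 3,500·e^(0.0562·8) = 3,500·e^0.4496.
e^0.4496 ≈ 1.567684986, so A ≈ 5,486.8975.

€5,486.90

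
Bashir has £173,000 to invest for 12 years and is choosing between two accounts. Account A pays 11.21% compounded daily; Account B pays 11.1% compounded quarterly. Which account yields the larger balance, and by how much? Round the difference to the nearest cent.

A: (1 + 0.1121/365)^4380 ≈ 3.83816148178, so 173,000 × 3.83816148178 ≈ 664,001.9363.
B: (1 + 0.02775)^48 ≈ 3.72048280517, so 173,000 × 3.72048280517 ≈ 643,643.5253.
Difference ≈ 20,358.4111 in favor of A.

Account A, by £20,358.41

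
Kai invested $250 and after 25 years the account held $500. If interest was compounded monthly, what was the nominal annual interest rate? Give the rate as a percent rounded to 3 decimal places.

2.776%

(1 + r/12)^300 = 500/250 = 2.
1 + r/12 = 2^(1/300) ≈ 1.002313, so r/12 ≈ 0.00231316.
r ≈ 12·0.00231316 = 2.77579%.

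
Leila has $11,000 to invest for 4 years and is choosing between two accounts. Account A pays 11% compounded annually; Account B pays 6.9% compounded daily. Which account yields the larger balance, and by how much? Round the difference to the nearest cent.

Account A, by $2,202.83

A: (1 + 0.11)^4 ≈ 1.51807041, so 11,000 × 1.51807041 ≈ 16,698.7745.
B: (1 + 0.069/365)^1460 ≈ 1.3178134892, so 11,000 × 1.3178134892 ≈ 14,495.9484.
Difference ≈ 2,202.8261 in favor of A.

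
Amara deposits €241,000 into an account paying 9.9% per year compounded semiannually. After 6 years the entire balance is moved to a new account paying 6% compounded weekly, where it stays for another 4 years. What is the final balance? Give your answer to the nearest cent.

After 6 years at 9.9%: 241,000 × 1.78562112402 ≈ 430,334.6909.
Then 4 years at 6%: 430,334.6909 × 1.27107327866 ≈ 546,986.9265.

€546,986.93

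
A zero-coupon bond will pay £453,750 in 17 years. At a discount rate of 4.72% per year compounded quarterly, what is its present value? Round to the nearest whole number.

Periodic rate = 4.72%/4 = 0.0118; 68 periods.
P = 453,750/(1 + 0.0118)^68 ≈ 453,750/2.22043418491 ≈ 204,351.9250.

£204,352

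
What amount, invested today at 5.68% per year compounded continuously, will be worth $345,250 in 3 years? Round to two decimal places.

P = A·e^(−rt) = 345,250·e^(−0.1704).
e^(−0.1704) ≈ 0.843327418154, so P ≈ 291,158.7911.

$291,158.79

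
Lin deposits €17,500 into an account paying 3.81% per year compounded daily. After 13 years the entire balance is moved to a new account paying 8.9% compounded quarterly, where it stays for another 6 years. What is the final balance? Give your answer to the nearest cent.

Phase 1: 17,500·(1 + 0.0381/365)^4745 ≈ 28,716.5908.
Phase 2: 28,716.5908·(1 + 0.02225)^24 ≈ 48,697.1720.

€48,697.17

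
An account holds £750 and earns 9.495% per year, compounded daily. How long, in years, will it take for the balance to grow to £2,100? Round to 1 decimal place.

10.8 years

We need (1 + 0.000260137)^(365t) = 2.8, so 365t = ln 2.8 / ln 1.00026 ≈ 3958.5041.
t ≈ 3958.5041/365 = 10.8452 years.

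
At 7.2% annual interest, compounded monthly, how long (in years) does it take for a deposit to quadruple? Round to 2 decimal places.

19.31 years

(1 + 0.006)^(12t) = 4.
12t = ln 4 / ln(1 + 0.006) ≈ 1.3863/0.00598207 ≈ 231.7415.
t ≈ 19.3118.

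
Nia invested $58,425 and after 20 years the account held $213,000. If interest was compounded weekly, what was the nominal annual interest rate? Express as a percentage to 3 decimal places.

(1 + r/52)^1040 = 213,000/58,425 = 3.6457.
1 + r/52 = 3.6457^(1/1040) ≈ 1.001245, so r/52 ≈ 0.00124457.
r ≈ 52·0.00124457 = 6.47177%.

6.472%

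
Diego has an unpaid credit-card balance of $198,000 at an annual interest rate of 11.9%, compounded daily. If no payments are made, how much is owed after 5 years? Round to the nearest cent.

$358,945.32

Growth factor = (1 + 0.119/365)^1825 ≈ 1.81285514011.
A ≈ 198,000 × 1.81285514011 ≈ 358,945.3177.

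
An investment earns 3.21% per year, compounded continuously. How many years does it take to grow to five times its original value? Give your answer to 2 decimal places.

e^(0.0321t) = 5, so 0.0321t = ln 5 ≈ 1.6094.
t ≈ 1.6094/0.0321 ≈ 50.1383.

50.14 years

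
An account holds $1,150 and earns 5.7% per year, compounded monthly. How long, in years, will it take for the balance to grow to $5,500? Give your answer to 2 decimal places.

(1 + 0.00475)^(12t) = 5,500/1,150 = 4.7826.
12t·ln(1 + 0.00475) = ln(4.7826); 12t = 1.565/0.00473875 ≈ 330.2526.
t ≈ 27.5211 years.

27.52 years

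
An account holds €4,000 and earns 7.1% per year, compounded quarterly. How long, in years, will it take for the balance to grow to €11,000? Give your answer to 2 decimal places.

We need (1 + 0.01775)^(4t) = 2.75, so 4t = ln 2.75 / ln 1.01775 ≈ 57.4959.
t ≈ 57.4959/4 = 14.3740 years.

14.37 years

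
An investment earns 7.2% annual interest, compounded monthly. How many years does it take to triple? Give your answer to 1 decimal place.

(1 + 0.006)^(12t) = 3.
12t = ln 3 / ln(1 + 0.006) ≈ 1.0986/0.00598207 ≈ 183.6508.
t ≈ 15.3042.

15.3 years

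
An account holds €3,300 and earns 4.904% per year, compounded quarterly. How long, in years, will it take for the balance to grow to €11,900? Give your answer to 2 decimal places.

(1 + 0.01226)^(4t) = 11,900/3,300 = 3.6061.
4t·ln(1 + 0.01226) = ln(3.6061); 4t = 1.2826/0.0121855 ≈ 105.2579.
t ≈ 26.3145 years.

26.31 years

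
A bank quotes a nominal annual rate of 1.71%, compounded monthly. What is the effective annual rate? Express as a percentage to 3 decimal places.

EAR = (1 + 1.71%/12)^12 − 1 = (1 + 0.001425)^12 − 1.
(1 + 0.001425)^12 ≈ 1.017235, so EAR ≈ 1.72347%.

1.723%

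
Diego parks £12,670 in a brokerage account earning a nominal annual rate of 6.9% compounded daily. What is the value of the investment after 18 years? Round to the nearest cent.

£43,865.13

Growth factor = (1 + 0.069/365)^6570 ≈ 3.4621252004.
A ≈ 12,670 × 3.4621252004 ≈ 43,865.1263.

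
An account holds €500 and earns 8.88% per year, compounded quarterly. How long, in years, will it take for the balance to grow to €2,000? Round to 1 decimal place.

(1 + 0.0222)^(4t) = 2,000/500 = 4.
4t·ln(1 + 0.0222) = ln(4); 4t = 1.3863/0.0219572 ≈ 63.1363.
t ≈ 15.7841 years.

15.8 years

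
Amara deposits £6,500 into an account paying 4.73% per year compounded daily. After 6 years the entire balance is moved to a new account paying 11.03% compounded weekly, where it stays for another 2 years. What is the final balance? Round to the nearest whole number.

£10,761

Phase 1: 6,500·(1 + 0.0473/365)^2190 ≈ 8,632.9285.
Phase 2: 8,632.9285·(1 + 0.1103/52)^104 ≈ 10,761.2332.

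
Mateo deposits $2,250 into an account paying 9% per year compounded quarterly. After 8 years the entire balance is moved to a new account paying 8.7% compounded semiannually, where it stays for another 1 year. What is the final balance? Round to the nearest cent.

Phase 1: 2,250·(1 + 0.0225)^32 ≈ 4,585.7318.
Phase 2: 4,585.7318·(1 + 0.0435)^2 ≈ 4,993.3678.

$4,993.37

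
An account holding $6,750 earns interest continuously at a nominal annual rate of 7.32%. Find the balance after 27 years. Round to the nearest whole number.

$48,713

A = P·e^(rt) = 6,750·e^(0.0732·27) = 6,750·e^1.9764.
e^1.9764 ≈ 7.2167159871, so A ≈ 48,712.8329.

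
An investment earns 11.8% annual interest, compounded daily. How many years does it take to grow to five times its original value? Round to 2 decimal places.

13.64 years

(1 + 0.000323288)^(365t) = 5.
365t = ln 5 / ln(1 + 0.000323288) ≈ 1.6094/0.000323235 ≈ 4979.1508.
t ≈ 13.6415.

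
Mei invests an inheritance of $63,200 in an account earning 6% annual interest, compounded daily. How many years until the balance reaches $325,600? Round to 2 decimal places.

27.33 years

(1 + 0.000164384)^(365t) = 325,600/63,200 = 5.1519.
365t·ln(1 + 0.000164384) = ln(5.1519); 365t = 1.6394/0.00016437 ≈ 9973.6254.
t ≈ 27.3250 years.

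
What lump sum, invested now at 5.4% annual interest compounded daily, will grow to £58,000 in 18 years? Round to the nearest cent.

£21,944.46

Periodic rate = 5.4%/365 = 0.000147945; 6570 periods.
P = 58,000/(1 + 0.054/365)^6570 ≈ 58,000/2.6430356017 ≈ 21,944.4641.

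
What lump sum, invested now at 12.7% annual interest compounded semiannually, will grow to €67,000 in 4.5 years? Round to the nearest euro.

€38,498

Growth factor = (1 + 0.0635)^9 ≈ 1.7403534085.
P = 67,000/1.7403534085 ≈ 38,497.9279.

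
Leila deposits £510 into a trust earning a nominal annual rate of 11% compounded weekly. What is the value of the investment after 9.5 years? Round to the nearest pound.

£1,449

Periodic rate = 11%/52 = 0.00211538; periods = 52·9.5 = 494.
A = 510·(1 + 0.11/52)^494 ≈ 510·2.840261904 ≈ 1,448.5336.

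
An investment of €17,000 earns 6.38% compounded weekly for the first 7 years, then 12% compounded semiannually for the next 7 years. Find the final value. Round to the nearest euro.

After 7 years at 6.38%: 17,000 × 1.562561172 ≈ 26,563.5399.
Then 7 years at 12%: 26,563.5399 × 2.2609039558 ≈ 60,057.6125.

€60,058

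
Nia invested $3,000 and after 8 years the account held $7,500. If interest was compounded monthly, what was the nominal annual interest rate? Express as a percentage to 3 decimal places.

11.508%

(1 + r/12)^96 = 7,500/3,000 = 2.5.
1 + r/12 = 2.5^(1/96) ≈ 1.00959, so r/12 ≈ 0.00959039.
r ≈ 12·0.00959039 = 11.50847%.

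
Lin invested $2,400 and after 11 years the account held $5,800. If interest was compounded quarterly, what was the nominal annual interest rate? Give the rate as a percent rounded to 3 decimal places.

The 44-period growth factor is 5,800/2,400 = 2.41667.
r/4 = 2.41667^(1/44) − 1 ≈ 0.0202567, so r ≈ 4·0.0202567 = 8.10270%.

8.103%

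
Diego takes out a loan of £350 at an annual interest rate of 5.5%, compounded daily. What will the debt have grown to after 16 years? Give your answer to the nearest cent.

Periodic rate = 5.5%/365 = 0.000150685; periods = 365·16 = 5840.
A = 350·(1 + 0.055/365)^5840 ≈ 350·2.41073988 ≈ 843.7590.

£843.76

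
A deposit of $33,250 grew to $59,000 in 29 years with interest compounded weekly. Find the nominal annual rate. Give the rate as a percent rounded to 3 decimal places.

1.978%

The 1508-period growth factor is 59,000/33,250 = 1.77444.
r/52 = 1.77444^(1/1508) − 1 ≈ 0.000380366, so r ≈ 52·0.000380366 = 1.97790%.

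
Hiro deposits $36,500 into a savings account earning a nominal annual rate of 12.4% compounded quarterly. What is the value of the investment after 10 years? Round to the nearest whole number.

$123,777

Growth factor = (1 + 0.031)^40 ≈ 3.39114696319.
A ≈ 36,500 × 3.39114696319 ≈ 123,776.8642.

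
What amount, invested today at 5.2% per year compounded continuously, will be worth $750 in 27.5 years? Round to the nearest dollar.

$179

P = A·e^(−rt) = 750·e^(−1.43).
e^(−1.43) ≈ 0.239308922, so P ≈ 179.4817.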